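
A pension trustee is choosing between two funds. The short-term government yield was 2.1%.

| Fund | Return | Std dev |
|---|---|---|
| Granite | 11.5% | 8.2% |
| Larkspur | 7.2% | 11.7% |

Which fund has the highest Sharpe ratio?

Granite

Granite: Sharpe ratio = (11.5% − 2.1%) / 8.2% = 1.146
Larkspur: Sharpe ratio = (7.2% − 2.1%) / 11.7% = 0.436
Highest: Granite (1.146).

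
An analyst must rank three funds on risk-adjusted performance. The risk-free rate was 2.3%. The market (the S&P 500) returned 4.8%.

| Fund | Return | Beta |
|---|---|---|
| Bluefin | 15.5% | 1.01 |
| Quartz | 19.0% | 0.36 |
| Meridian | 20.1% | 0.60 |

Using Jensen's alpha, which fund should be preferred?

Meridian

Bluefin: α = 15.5% − [2.3% + 1.01 × (4.8% − 2.3%)] = 10.675
Quartz: α = 19.0% − [2.3% + 0.36 × (4.8% − 2.3%)] = 15.800
Meridian: α = 20.1% − [2.3% + 0.60 × (4.8% − 2.3%)] = 16.300
Highest: Meridian (16.300).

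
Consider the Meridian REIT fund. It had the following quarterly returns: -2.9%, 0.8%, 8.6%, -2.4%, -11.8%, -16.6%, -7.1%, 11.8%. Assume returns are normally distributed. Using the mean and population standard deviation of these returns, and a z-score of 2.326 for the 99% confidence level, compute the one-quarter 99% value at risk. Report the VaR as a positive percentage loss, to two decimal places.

23.34

Mean return μ = -19.60 / 8 = -2.4500%
Population σ = √[Σ(r − μ)² / 8] = √[645.2000 / 8] = √80.6500 = 8.9805%
VaR = −(μ − z·σ) = −(-2.4500 − 2.326 × 8.9805) = −(-23.3386) = 23.3386%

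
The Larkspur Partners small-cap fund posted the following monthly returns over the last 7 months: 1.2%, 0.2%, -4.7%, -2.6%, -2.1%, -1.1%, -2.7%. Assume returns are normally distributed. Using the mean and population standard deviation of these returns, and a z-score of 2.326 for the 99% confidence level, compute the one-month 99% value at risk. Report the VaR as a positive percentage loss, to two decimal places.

Mean return μ = -11.80 / 7 = -1.6857%
Σ(r − μ)² = 23.3486; population σ = √(23.3486/7) = 1.8263%
VaR = −(μ − z·σ) = −(-1.6857 − 2.326 × 1.8263) = −(-5.9337) = 5.9337%

5.93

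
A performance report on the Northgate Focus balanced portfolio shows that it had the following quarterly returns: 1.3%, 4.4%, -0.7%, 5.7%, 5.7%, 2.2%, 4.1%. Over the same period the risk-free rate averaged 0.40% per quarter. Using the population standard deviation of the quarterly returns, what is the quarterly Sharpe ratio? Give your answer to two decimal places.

r̄ = (1.3 + 4.4 − 0.7 + 5.7 + 5.7 + 2.2 + 4.1) / 7 = 3.2429%
Σ(r − r̄)² = (1.3 − 3.2429)² + (4.4 − 3.2429)² + (-0.7 − 3.2429)² + … = 34.5571
σ = √[34.5571 / 7] = 2.2219%
Sharpe = (r̄ − rf) / σ = (3.2429 − 0.4) / 2.2219 = 2.8429 / 2.2219 = 1.2795

1.28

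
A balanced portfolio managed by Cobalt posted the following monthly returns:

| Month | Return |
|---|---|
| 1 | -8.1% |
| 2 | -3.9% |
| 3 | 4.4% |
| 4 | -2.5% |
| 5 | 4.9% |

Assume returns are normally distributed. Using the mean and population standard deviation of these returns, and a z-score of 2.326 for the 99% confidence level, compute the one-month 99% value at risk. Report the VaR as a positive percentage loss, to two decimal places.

12.67

r̄ = (-8.1 − 3.9 + 4.4 − 2.5 + 4.9) / 5 = -1.0400%
Σ(r − r̄)² = 125.0320; population σ = √(125.0320/5) = 5.0006%
VaR = −(r̄ − z·σ) = −(-1.0400 − 2.326 × 5.0006) = −(-12.6714) = 12.6714%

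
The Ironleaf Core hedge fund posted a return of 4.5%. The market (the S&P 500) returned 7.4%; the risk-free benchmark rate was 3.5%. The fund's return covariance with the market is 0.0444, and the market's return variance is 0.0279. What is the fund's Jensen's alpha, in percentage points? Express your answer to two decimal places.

β = Cov / Var = 0.0444 / 0.0279 = 1.5914
E[R] = Rf + β(Rm − Rf) = 3.5% + 1.5914 × (7.4% − 3.5%) = 9.7065%
α = Rp − E[R] = 4.5% − 9.7065% = -5.2065

-5.21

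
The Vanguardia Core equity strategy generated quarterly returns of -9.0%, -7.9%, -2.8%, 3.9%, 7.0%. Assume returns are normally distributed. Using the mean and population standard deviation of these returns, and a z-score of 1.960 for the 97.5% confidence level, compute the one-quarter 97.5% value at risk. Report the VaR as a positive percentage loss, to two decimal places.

Mean return r̄ = -8.80 / 5 = -1.7600%
Population std dev = √[199.9720 / 5] = 6.3241%
VaR = −(r̄ − z·σ) = −(-1.7600 − 1.960 × 6.3241) = −(-14.1552) = 14.1552%

14.16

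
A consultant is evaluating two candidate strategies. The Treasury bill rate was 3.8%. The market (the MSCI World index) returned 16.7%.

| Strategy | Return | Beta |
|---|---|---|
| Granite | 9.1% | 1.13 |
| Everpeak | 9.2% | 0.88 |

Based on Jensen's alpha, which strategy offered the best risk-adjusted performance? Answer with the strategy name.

Granite: α = 9.1% − [3.8% + 1.13 × (16.7% − 3.8%)] = -9.277
Everpeak: α = 9.2% − [3.8% + 0.88 × (16.7% − 3.8%)] = -5.952
Highest: Everpeak (-5.952).

Everpeak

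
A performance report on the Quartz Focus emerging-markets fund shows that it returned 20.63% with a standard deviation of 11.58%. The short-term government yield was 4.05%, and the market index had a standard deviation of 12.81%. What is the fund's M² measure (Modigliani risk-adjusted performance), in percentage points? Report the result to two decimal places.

Sharpe = (Rp − Rf) / σp = (20.63% − 4.05%) / 11.58% = 1.4318
M² = Rf + Sharpe × σm = 4.05% + 1.4318 × 12.81% = 22.3914%

22.39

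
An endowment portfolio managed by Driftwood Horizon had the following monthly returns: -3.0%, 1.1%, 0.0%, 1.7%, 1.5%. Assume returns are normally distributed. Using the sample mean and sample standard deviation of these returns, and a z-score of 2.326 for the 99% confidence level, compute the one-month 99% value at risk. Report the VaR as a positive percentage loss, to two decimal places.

4.25

Mean return r̄ = 1.30 / 5 = 0.2600%
Σ(r − r̄)² = 15.0120; sample σ = √(15.0120/4) = 1.9373%
VaR = −(r̄ − z·σ) = −(0.2600 − 2.326 × 1.9373) = −(-4.2462) = 4.2462%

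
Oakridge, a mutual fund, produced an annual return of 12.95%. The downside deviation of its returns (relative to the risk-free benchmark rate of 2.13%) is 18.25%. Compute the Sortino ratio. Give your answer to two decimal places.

0.59

Sortino = (Rp − Rf) / σd = (12.95% − 2.13%) / 18.25% = 10.82% / 18.25% = 0.5929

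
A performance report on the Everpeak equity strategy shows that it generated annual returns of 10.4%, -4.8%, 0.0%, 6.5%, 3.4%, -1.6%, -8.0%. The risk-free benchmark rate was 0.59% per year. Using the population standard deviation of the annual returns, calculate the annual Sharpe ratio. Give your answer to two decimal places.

Mean return r̄ = 5.90 / 7 = 0.8429%
Population std dev = √[246.5971 / 7] = 5.9353%
Sharpe = (r̄ − rf) / σ = (0.8429 − 0.59) / 5.9353 = 0.2529 / 5.9353 = 0.0426

0.04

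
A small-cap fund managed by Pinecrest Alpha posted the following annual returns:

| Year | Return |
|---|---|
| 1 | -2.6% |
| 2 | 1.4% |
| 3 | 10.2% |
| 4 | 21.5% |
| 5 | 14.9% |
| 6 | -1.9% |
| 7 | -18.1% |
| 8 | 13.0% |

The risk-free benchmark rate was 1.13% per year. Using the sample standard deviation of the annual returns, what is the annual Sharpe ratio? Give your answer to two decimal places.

0.29

r̄ = (-2.6 + 1.4 + 10.2 + 21.5 + 14.9 − 1.9 − 18.1 + 13) / 8 = 38.40 / 8 = 4.8000%
Σ(r − r̄)² = 1112.9200; sample σ = √(1112.9200/7) = 12.6091%
Sharpe = (r̄ − rf) / σ = (4.8000 − 1.13) / 12.6091 = 3.6700 / 12.6091 = 0.2911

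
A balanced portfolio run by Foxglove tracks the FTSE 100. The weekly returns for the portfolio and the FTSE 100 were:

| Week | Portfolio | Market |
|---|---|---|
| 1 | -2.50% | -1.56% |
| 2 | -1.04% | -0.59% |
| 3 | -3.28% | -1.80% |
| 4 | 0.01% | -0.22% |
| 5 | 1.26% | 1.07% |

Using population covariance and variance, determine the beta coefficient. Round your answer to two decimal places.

r̄p = -1.1100%,  r̄m = -0.6200%
Cov = Σ(rp − r̄p)(rm − r̄m) / 5 = 1.6645
Var(rm) = Σ(rm − r̄m)² / 5 = 1.0586
β = Cov / Var = 1.6645 / 1.0586 = 1.5724

1.57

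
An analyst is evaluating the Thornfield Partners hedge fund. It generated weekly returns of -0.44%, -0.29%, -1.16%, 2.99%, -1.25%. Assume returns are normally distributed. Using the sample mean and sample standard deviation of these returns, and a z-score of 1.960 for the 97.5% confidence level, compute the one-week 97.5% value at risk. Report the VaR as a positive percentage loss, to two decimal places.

3.44

r̄ = (-0.44 − 0.29 − 1.16 + 2.99 − 1.25) / 5 = -0.0300%
Sample std dev = √[12.1214 / 4] = 1.7408%
VaR = −(r̄ − z·σ) = −(-0.0300 − 1.960 × 1.7408) = −(-3.4420) = 3.4420%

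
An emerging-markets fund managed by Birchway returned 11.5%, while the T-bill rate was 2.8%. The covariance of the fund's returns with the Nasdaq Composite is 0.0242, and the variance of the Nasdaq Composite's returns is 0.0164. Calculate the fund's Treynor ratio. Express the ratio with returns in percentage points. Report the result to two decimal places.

5.90

β = Cov / Var = 0.0242 / 0.0164 = 1.4756
Treynor = (Rp − Rf) / β = (11.5% − 2.8%) / 1.4756 = 8.70 / 1.4756 = 5.8959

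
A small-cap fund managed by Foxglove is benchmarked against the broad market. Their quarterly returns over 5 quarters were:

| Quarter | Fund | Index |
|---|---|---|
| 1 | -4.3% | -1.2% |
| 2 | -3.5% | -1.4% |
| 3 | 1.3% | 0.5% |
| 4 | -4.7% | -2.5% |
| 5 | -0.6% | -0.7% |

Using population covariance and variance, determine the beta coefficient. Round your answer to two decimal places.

r̄p = -2.3600%,  r̄m = -1.0600%
Cov = Σ(rp − r̄p)(rm − r̄m) / 5 = 2.0744
Var(rm) = Σ(rm − r̄m)² / 5 = 0.9544
β = Cov / Var = 2.0744 / 0.9544 = 2.1735

2.17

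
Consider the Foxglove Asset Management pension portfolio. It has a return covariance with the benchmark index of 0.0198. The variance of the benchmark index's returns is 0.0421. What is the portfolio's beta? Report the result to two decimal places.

0.47

β = Cov(Rp, Rm) / Var(Rm) = 0.0198 / 0.0421 = 0.4703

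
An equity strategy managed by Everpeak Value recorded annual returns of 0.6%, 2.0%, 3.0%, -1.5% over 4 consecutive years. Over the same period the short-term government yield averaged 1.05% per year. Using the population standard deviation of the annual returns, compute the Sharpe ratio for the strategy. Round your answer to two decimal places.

r̄ = (0.6 + 2 + 3 − 1.5) / 4 = 1.0250%
Σ(r − r̄)² = 11.4075; population σ = √(11.4075/4) = 1.6887%
Sharpe = (r̄ − rf) / σ = (1.0250 − 1.05) / 1.6887 = -0.0250 / 1.6887 = -0.0148

-0.01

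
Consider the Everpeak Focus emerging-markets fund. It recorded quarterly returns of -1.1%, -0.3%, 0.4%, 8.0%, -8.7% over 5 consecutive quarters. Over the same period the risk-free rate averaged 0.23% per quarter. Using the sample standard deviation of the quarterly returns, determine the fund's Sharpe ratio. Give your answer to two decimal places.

-0.10

Mean return μ = -1.70 / 5 = -0.3400%
Σ(r − μ)² = (-1.1 − (-0.3400))² + (-0.3 − (-0.3400))² + … = 140.5720
σ = √[140.5720 / 4] = 5.9282%
Sharpe = (μ − rf) / σ = (-0.3400 − 0.23) / 5.9282 = -0.5700 / 5.9282 = -0.0962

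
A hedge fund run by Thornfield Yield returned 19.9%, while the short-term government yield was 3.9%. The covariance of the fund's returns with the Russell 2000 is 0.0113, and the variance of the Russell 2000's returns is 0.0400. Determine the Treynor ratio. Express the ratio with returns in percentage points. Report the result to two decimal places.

56.64

β = Cov / Var = 0.0113 / 0.0400 = 0.2825
Treynor = (Rp − Rf) / β = (19.9% − 3.9%) / 0.2825 = 16.00 / 0.2825 = 56.6372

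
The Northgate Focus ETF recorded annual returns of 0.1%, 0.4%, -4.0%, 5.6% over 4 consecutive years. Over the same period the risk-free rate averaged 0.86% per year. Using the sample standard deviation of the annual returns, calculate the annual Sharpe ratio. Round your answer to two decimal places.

-0.09

r̄ = (0.1 + 0.4 − 4 + 5.6) / 4 = 0.5250%
Sample std dev = √[46.4275 / 3] = 3.9339%
Sharpe = (r̄ − rf) / σ = (0.5250 − 0.86) / 3.9339 = -0.3350 / 3.9339 = -0.0852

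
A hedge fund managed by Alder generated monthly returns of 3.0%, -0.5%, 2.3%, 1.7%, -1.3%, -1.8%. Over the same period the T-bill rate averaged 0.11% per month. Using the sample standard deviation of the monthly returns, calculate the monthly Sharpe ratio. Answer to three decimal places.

Mean return μ = 3.40 / 6 = 0.5667%
Σ(r − μ)² = 20.4333; sample σ = √(20.4333/5) = 2.0215%
Sharpe = (μ − rf) / σ = (0.5667 − 0.11) / 2.0215 = 0.4567 / 2.0215 = 0.2259

0.226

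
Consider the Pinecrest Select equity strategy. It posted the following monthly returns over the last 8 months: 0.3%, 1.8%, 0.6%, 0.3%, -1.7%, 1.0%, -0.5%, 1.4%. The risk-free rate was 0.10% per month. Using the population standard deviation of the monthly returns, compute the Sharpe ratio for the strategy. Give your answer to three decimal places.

0.289

Mean return r̄ = 3.20 / 8 = 0.4000%
Σ(r − r̄)² = (0.3 − 0.4000)² + (1.8 − 0.4000)² + (0.6 − 0.4000)² + … = 8.6000
population σ = √(8.6000 / 8) = √1.0750 = 1.0368%
Sharpe = (r̄ − rf) / σ = (0.4000 − 0.1) / 1.0368 = 0.3000 / 1.0368 = 0.2894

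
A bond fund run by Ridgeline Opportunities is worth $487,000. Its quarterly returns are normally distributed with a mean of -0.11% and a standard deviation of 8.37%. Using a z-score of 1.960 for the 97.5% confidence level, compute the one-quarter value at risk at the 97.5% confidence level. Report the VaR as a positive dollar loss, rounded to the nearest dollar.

$80,429

Return at the 97.5% tail: μ − z·σ = -0.11% − 1.960 × 8.37% = -0.11 − 16.4052 = -16.5152%
VaR = −(-16.5152%) × $487,000 = 16.5152% × $487,000 = $80,429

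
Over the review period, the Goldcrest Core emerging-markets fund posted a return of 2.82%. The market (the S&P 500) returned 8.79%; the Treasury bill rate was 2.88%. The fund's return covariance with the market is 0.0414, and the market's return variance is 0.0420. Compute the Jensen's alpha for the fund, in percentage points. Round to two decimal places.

-5.89

β = Cov / Var = 0.0414 / 0.0420 = 0.9857
E[R] = Rf + β(Rm − Rf) = 2.88% + 0.9857 × (8.79% − 2.88%) = 8.7055%
α = Rp − E[R] = 2.82% − 8.7055% = -5.8855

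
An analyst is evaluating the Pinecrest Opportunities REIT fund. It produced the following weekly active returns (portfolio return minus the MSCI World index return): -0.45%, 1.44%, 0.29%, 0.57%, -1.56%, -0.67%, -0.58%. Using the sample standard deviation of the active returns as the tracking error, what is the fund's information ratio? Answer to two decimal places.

-0.14

r̄ = (-0.45 + 1.44 + 0.29 + 0.57 − 1.56 − 0.67 − 0.58) / 7 = -0.1371%
Sample std dev = √[5.7723 / 6] = 0.9808%
IR = r̄ / tracking error = -0.1371 / 0.9808 = -0.1398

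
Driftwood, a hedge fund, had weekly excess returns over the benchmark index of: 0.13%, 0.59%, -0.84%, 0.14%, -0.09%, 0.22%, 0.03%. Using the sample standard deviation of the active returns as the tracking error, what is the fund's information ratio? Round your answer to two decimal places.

0.06

r̄ = (0.13 + 0.59 − 0.84 + 0.14 − 0.09 + 0.22 + 0.03) / 7 = 0.0257%
Σ(r − r̄)² = (0.13 − 0.0257)² + (0.59 − 0.0257)² + … = 1.1430
σ = √[1.1430 / 6] = 0.4365%
IR = r̄ / tracking error = 0.0257 / 0.4365 = 0.0589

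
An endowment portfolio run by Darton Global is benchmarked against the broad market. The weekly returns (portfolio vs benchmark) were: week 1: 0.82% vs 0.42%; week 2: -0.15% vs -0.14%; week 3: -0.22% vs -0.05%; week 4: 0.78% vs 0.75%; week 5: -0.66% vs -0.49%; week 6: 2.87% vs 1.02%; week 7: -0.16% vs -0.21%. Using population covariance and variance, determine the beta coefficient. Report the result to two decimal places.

1.97

r̄p = 0.4686%,  r̄m = 0.1857%
Cov = Σ(rp − r̄p)(rm − r̄m) / 7 = 0.5195
Var(rm) = Σ(rm − r̄m)² / 7 = 0.2635
β = Cov / Var = 0.5195 / 0.2635 = 1.9715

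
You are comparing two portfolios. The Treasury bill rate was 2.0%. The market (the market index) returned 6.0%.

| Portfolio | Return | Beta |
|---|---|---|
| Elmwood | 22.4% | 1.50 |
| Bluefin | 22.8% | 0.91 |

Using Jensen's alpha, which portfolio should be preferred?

Elmwood: α = 22.4% − [2.0% + 1.50 × (6.0% − 2.0%)] = 14.400
Bluefin: α = 22.8% − [2.0% + 0.91 × (6.0% − 2.0%)] = 17.160
Highest: Bluefin (17.160).

Bluefin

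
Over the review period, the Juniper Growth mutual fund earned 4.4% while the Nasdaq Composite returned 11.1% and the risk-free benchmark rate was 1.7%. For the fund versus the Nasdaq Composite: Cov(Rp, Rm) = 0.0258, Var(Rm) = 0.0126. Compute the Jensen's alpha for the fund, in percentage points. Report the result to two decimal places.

-16.55

β = Cov / Var = 0.0258 / 0.0126 = 2.0476
E[R] = Rf + β(Rm − Rf) = 1.7% + 2.0476 × (11.1% − 1.7%) = 20.9474%
α = Rp − E[R] = 4.4% − 20.9474% = -16.5474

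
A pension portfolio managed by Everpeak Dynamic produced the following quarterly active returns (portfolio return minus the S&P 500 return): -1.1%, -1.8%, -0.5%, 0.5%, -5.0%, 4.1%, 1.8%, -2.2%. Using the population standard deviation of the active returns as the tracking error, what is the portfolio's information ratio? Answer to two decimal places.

r̄ = (-1.1 − 1.8 − 0.5 + 0.5 − 5 + 4.1 + 1.8 − 2.2) / 8 = -4.20 / 8 = -0.5250%
Population σ = √[Σ(r − r̄)² / 8] = √[52.6350 / 8] = √6.5794 = 2.5650%
IR = r̄ / tracking error = -0.5250 / 2.5650 = -0.2047

-0.20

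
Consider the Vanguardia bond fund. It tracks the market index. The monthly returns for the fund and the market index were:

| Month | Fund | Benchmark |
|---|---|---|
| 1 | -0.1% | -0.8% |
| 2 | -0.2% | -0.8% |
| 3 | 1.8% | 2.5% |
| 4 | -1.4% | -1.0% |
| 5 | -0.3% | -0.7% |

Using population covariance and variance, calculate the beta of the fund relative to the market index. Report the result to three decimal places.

r̄p = -0.0400%,  r̄m = -0.1600%
Cov = Σ(rp − r̄p)(rm − r̄m) / 5 = 1.2636
Var(rm) = Σ(rm − r̄m)² / 5 = 1.7784
β = Cov / Var = 1.2636 / 1.7784 = 0.7105

0.711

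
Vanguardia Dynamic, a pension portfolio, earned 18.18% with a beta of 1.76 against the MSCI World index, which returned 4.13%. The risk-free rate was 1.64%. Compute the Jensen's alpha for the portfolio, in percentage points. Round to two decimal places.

12.16

CAPM expected return = Rf + β(Rm − Rf) = 1.64% + 1.76 × (4.13% − 1.64%) = 1.64 + 1.76 × 2.49 = 6.0224%
Jensen's α = Rp − E[R] = 18.18% − 6.0224% = 12.1576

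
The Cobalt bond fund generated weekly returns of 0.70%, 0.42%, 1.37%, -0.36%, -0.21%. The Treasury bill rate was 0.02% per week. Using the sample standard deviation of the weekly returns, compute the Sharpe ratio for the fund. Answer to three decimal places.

μ = (0.7 + 0.42 + 1.37 − 0.36 − 0.21) / 5 = 1.920 / 5 = 0.3840%
Σ(r − μ)² = (0.7 − 0.3840)² + (0.42 − 0.3840)² + … = 1.9797
σ = √[1.9797 / 4] = 0.7035%
Sharpe = (μ − rf) / σ = (0.3840 − 0.02) / 0.7035 = 0.3640 / 0.7035 = 0.5174

0.517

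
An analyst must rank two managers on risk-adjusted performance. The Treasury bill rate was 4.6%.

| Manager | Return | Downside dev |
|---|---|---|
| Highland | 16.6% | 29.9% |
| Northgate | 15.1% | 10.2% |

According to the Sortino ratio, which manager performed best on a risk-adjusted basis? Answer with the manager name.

Highland: Sortino ratio = (16.6% − 4.6%) / 29.9% = 0.401
Northgate: Sortino ratio = (15.1% − 4.6%) / 10.2% = 1.029
Highest: Northgate (1.029).

Northgate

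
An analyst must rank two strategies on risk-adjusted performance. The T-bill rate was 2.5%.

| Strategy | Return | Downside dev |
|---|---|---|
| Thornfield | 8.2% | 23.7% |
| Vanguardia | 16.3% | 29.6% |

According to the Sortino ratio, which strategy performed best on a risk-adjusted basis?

Vanguardia

Thornfield: Sortino ratio = (8.2% − 2.5%) / 23.7% = 0.241
Vanguardia: Sortino ratio = (16.3% − 2.5%) / 29.6% = 0.466
Highest: Vanguardia (0.466).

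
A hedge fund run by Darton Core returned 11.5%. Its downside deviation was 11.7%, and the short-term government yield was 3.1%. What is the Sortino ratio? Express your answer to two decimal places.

Sortino = (Rp − Rf) / σd = (11.5% − 3.1%) / 11.7% = 8.40% / 11.7% = 0.7179

0.72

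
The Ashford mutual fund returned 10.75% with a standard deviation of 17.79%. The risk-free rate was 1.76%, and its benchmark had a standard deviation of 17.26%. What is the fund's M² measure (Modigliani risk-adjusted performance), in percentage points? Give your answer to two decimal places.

Sharpe = (Rp − Rf) / σp = (10.75% − 1.76%) / 17.79% = 0.5053
M² = Rf + Sharpe × σm = 1.76% + 0.5053 × 17.26% = 10.4815%

10.48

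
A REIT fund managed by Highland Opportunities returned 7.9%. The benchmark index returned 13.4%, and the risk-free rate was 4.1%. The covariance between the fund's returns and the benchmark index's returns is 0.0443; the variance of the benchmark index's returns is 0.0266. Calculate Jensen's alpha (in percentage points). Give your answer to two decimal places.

β = Cov / Var = 0.0443 / 0.0266 = 1.6654
E[R] = Rf + β(Rm − Rf) = 4.1% + 1.6654 × (13.4% − 4.1%) = 19.5882%
α = Rp − E[R] = 7.9% − 19.5882% = -11.6882

-11.69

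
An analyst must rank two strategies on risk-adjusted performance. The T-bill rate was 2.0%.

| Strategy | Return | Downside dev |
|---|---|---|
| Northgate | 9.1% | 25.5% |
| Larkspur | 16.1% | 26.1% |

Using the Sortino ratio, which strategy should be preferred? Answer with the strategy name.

Larkspur

Northgate: Sortino ratio = (9.1% − 2.0%) / 25.5% = 0.278
Larkspur: Sortino ratio = (16.1% − 2.0%) / 26.1% = 0.540
Highest: Larkspur (0.540).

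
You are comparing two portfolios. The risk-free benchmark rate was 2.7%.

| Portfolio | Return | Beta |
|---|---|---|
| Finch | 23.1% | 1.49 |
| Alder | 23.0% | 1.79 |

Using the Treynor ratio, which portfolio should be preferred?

Finch: Treynor = (23.1% − 2.7%) / 1.49 = 13.691
Alder: Treynor = (23.0% − 2.7%) / 1.79 = 11.341
Highest: Finch (13.691).

Finch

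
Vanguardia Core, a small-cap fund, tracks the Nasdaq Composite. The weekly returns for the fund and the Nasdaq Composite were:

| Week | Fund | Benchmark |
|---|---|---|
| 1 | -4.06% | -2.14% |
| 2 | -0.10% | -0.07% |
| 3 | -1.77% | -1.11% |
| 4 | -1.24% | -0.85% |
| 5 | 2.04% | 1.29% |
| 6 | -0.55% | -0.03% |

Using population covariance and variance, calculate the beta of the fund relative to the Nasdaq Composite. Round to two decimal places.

1.71

r̄p = -0.9467%,  r̄m = -0.4850%
Cov = Σ(rp − r̄p)(rm − r̄m) / 6 = 1.9346
Var(rm) = Σ(rm − r̄m)² / 6 = 1.1321
β = Cov / Var = 1.9346 / 1.1321 = 1.7089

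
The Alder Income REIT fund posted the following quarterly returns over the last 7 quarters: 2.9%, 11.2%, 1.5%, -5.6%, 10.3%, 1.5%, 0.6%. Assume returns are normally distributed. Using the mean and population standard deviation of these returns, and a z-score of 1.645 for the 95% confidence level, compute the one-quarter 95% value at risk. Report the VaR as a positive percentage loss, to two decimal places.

r̄ = (2.9 + 11.2 + 1.5 − 5.6 + 10.3 + 1.5 + 0.6) / 7 = 3.2000%
Σ(r − r̄)² = (2.9 − 3.2000)² + (11.2 − 3.2000)² + (1.5 − 3.2000)² + … = 204.4800
σ = √[204.4800 / 7] = 5.4048%
VaR = −(r̄ − z·σ) = −(3.2000 − 1.645 × 5.4048) = −(-5.6909) = 5.6909%

5.69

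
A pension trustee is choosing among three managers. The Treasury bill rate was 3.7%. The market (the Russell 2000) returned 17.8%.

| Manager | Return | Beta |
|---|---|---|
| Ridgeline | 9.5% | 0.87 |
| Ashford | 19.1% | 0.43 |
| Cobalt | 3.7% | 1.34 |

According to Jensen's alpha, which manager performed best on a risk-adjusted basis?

Ashford

Ridgeline: α = 9.5% − [3.7% + 0.87 × (17.8% − 3.7%)] = -6.467
Ashford: α = 19.1% − [3.7% + 0.43 × (17.8% − 3.7%)] = 9.337
Cobalt: α = 3.7% − [3.7% + 1.34 × (17.8% − 3.7%)] = -18.894
Highest: Ashford (9.337).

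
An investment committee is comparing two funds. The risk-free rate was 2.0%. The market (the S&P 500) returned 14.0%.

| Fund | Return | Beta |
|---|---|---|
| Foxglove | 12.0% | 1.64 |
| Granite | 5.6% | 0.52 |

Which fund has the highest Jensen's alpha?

Foxglove: α = 12.0% − [2.0% + 1.64 × (14.0% − 2.0%)] = -9.680
Granite: α = 5.6% − [2.0% + 0.52 × (14.0% − 2.0%)] = -2.640
Highest: Granite (-2.640).

Granite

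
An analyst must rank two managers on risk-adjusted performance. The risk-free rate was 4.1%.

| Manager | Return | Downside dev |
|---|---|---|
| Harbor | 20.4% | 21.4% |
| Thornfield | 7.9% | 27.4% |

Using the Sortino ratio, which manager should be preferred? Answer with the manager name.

Harbor

Harbor: Sortino ratio = (20.4% − 4.1%) / 21.4% = 0.762
Thornfield: Sortino ratio = (7.9% − 4.1%) / 27.4% = 0.139
Highest: Harbor (0.762).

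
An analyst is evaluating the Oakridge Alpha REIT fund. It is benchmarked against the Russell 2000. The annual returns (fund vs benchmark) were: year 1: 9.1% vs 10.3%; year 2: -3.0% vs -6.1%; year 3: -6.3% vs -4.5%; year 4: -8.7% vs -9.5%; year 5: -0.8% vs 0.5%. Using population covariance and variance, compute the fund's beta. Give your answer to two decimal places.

r̄p = -1.9400%,  r̄m = -1.8600%
Cov = Σ(rp − r̄p)(rm − r̄m) / 5 = 40.9176
Var(rm) = Σ(rm − r̄m)² / 5 = 47.3504
β = Cov / Var = 40.9176 / 47.3504 = 0.8641

0.86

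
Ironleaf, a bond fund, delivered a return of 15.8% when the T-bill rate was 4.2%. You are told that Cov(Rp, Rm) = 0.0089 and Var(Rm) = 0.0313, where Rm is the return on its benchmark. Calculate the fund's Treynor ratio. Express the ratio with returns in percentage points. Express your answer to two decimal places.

β = Cov / Var = 0.0089 / 0.0313 = 0.2843
Treynor = (Rp − Rf) / β = (15.8% − 4.2%) / 0.2843 = 11.60 / 0.2843 = 40.8020

40.80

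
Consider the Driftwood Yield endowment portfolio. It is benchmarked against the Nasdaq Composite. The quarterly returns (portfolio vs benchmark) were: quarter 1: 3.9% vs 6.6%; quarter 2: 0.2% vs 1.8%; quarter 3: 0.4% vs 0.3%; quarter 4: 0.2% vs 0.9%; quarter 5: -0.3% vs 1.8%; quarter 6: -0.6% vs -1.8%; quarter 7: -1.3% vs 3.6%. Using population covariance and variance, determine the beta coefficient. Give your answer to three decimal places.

r̄p = 0.3571%,  r̄m = 1.8857%
Cov = Σ(rp − r̄p)(rm − r̄m) / 7 = 2.5065
Var(rm) = Σ(rm − r̄m)² / 7 = 6.0355
β = Cov / Var = 2.5065 / 6.0355 = 0.4153

0.415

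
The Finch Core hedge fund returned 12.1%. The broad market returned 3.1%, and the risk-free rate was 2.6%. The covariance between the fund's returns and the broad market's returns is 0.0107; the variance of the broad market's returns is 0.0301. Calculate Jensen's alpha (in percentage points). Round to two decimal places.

9.32

β = Cov / Var = 0.0107 / 0.0301 = 0.3555
E[R] = Rf + β(Rm − Rf) = 2.6% + 0.3555 × (3.1% − 2.6%) = 2.7778%
α = Rp − E[R] = 12.1% − 2.7778% = 9.3222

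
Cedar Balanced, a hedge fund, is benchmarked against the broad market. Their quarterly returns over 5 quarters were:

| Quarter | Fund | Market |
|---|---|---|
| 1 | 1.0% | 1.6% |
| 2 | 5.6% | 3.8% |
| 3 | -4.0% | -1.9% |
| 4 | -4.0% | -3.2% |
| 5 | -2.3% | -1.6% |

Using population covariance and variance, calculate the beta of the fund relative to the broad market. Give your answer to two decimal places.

r̄p = -0.7400%,  r̄m = -0.2600%
Cov = Σ(rp − r̄p)(rm − r̄m) / 5 = 9.1996
Var(rm) = Σ(rm − r̄m)² / 5 = 6.6144
β = Cov / Var = 9.1996 / 6.6144 = 1.3908

1.39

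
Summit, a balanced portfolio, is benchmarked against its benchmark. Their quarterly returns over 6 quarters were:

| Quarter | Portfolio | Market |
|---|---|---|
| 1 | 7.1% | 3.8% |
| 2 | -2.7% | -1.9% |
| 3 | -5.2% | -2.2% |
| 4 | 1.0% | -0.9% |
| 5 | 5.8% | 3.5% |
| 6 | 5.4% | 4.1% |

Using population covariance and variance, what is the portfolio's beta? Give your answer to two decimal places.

1.59

r̄p = 1.9000%,  r̄m = 1.0667%
Cov = Σ(rp − r̄p)(rm − r̄m) / 6 = 12.1550
Var(rm) = Σ(rm − r̄m)² / 6 = 7.6556
β = Cov / Var = 12.1550 / 7.6556 = 1.5877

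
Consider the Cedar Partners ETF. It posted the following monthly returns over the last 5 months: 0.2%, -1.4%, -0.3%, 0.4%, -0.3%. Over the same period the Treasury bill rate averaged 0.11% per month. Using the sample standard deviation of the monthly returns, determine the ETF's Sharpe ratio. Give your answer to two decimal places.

-0.56

r̄ = (0.2 − 1.4 − 0.3 + 0.4 − 0.3) / 5 = -0.2800%
Sample std dev = √[1.9480 / 4] = 0.6979%
Sharpe = (r̄ − rf) / σ = (-0.2800 − 0.11) / 0.6979 = -0.3900 / 0.6979 = -0.5588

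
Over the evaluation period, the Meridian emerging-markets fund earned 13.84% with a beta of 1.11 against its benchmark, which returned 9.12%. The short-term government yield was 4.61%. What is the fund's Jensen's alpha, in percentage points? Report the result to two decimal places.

4.22

CAPM expected return = Rf + β(Rm − Rf) = 4.61% + 1.11 × (9.12% − 4.61%) = 4.61 + 1.11 × 4.51 = 9.6161%
Jensen's α = Rp − E[R] = 13.84% − 9.6161% = 4.2239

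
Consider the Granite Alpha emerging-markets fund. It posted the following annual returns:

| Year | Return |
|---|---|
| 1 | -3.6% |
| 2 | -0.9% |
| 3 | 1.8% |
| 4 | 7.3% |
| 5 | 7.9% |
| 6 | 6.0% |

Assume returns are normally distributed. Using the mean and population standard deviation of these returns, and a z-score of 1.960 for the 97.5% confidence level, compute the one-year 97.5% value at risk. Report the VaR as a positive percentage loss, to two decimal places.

5.37

r̄ = (-3.6 − 0.9 + 1.8 + 7.3 + 7.9 + 6) / 6 = 3.0833%
Population σ = √[Σ(r − r̄)² / 6] = √[111.6683 / 6] = √18.6114 = 4.3141%
VaR = −(r̄ − z·σ) = −(3.0833 − 1.960 × 4.3141) = −(-5.3723) = 5.3723%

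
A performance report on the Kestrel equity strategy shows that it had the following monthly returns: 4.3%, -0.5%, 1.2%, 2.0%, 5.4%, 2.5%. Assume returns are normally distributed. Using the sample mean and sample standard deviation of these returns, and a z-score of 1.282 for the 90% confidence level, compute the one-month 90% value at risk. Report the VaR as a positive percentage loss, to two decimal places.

0.24

r̄ = (4.3 − 0.5 + 1.2 + 2 + 5.4 + 2.5) / 6 = 2.4833%
Σ(r − r̄)² = 22.5883; sample σ = √(22.5883/5) = 2.1255%
VaR = −(r̄ − z·σ) = −(2.4833 − 1.282 × 2.1255) = −(-0.2416) = 0.2416%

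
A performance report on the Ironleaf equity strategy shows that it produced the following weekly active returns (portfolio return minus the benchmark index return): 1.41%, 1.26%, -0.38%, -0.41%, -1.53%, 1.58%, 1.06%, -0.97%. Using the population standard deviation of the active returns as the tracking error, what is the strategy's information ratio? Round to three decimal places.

r̄ = (1.41 + 1.26 − 0.38 − 0.41 − 1.53 + 1.58 + 1.06 − 0.97) / 8 = 0.2525%
Σ(r − r̄)² = (1.41 − 0.2525)² + (1.26 − 0.2525)² + (-0.38 − 0.2525)² + … = 10.2800
population σ = √(10.2800 / 8) = √1.2850 = 1.1336%
IR = r̄ / tracking error = 0.2525 / 1.1336 = 0.2227

0.223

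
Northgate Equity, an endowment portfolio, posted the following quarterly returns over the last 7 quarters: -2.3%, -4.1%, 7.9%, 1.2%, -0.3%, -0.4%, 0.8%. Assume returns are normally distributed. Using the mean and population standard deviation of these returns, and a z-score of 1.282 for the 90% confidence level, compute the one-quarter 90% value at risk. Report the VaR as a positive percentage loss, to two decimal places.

μ = (-2.3 − 4.1 + 7.9 + 1.2 − 0.3 − 0.4 + 0.8) / 7 = 0.4000%
Σ(r − μ)² = (-2.3 − 0.4000)² + (-4.1 − 0.4000)² + … = 85.7200
population σ = √(85.7200 / 7) = √12.2457 = 3.4994%
VaR = −(μ − z·σ) = −(0.4000 − 1.282 × 3.4994) = −(-4.0862) = 4.0862%

4.09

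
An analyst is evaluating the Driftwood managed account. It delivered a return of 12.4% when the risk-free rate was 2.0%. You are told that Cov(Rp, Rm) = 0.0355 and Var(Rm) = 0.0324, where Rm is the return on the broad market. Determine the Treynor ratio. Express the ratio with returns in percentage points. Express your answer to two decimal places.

β = Cov / Var = 0.0355 / 0.0324 = 1.0957
Treynor = (Rp − Rf) / β = (12.4% − 2.0%) / 1.0957 = 10.40 / 1.0957 = 9.4916

9.49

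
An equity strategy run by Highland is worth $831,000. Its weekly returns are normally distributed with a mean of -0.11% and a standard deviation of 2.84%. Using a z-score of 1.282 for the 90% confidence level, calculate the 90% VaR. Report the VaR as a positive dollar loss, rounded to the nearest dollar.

$31,170

Return at the 90% tail: μ − z·σ = -0.11% − 1.282 × 2.84% = -0.11 − 3.64088 = -3.75088%
VaR = −(-3.75088%) × $831,000 = 3.75088% × $831,000 = $31,170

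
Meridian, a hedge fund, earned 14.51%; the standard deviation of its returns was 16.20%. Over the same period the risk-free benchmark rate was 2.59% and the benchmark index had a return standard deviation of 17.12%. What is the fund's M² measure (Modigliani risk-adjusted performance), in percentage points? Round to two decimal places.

15.19

Sharpe = (Rp − Rf) / σp = (14.51% − 2.59%) / 16.20% = 0.7358
M² = Rf + Sharpe × σm = 2.59% + 0.7358 × 17.12% = 15.1869%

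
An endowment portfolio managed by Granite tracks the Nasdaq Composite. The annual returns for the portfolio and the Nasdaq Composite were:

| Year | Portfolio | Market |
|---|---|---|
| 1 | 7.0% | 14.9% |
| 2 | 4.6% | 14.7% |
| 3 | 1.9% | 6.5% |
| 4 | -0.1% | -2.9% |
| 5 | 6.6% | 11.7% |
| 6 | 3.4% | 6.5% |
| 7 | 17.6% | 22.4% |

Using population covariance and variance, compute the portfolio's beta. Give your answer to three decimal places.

0.628

r̄p = 5.8571%,  r̄m = 10.5429%
Cov = Σ(rp − r̄p)(rm − r̄m) / 7 = 35.1233
Var(rm) = Σ(rm − r̄m)² / 7 = 55.9424
β = Cov / Var = 35.1233 / 55.9424 = 0.6278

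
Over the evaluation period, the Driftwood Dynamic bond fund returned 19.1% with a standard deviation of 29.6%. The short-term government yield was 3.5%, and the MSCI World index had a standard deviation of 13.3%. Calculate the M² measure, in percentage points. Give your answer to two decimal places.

10.51

Sharpe = (Rp − Rf) / σp = (19.1% − 3.5%) / 29.6% = 0.5270
M² = Rf + Sharpe × σm = 3.5% + 0.5270 × 13.3% = 10.5091%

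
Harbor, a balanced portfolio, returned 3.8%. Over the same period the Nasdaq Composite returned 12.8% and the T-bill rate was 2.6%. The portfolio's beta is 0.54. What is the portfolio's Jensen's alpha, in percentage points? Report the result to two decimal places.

-4.31

CAPM expected return = Rf + β(Rm − Rf) = 2.6% + 0.54 × (12.8% − 2.6%) = 2.6 + 0.54 × 10.20 = 8.1080%
Jensen's α = Rp − E[R] = 3.8% − 8.1080% = -4.3080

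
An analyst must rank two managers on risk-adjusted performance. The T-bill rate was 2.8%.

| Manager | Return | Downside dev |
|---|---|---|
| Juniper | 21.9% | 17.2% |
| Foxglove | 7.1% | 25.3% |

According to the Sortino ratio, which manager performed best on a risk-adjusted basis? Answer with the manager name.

Juniper: Sortino ratio = (21.9% − 2.8%) / 17.2% = 1.110
Foxglove: Sortino ratio = (7.1% − 2.8%) / 25.3% = 0.170
Highest: Juniper (1.110).

Juniper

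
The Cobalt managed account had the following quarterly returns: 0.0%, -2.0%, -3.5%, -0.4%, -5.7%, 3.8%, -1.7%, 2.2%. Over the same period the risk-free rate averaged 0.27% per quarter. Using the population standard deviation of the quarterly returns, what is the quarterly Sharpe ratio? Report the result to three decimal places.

Mean return μ = -7.30 / 8 = -0.9125%
Population std dev = √[64.4088 / 8] = 2.8374%
Sharpe = (μ − rf) / σ = (-0.9125 − 0.27) / 2.8374 = -1.1825 / 2.8374 = -0.4168

-0.417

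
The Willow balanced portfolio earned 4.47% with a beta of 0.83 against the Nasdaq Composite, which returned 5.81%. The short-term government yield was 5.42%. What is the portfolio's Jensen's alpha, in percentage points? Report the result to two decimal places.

-1.27

CAPM expected return = Rf + β(Rm − Rf) = 5.42% + 0.83 × (5.81% − 5.42%) = 5.42 + 0.83 × 0.39 = 5.7437%
Jensen's α = Rp − E[R] = 4.47% − 5.7437% = -1.2737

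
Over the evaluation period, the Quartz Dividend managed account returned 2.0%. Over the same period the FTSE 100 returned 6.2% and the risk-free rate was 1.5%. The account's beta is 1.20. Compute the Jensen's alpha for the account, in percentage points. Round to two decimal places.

CAPM expected return = Rf + β(Rm − Rf) = 1.5% + 1.20 × (6.2% − 1.5%) = 1.5 + 1.20 × 4.70 = 7.1400%
Jensen's α = Rp − E[R] = 2.0% − 7.1400% = -5.1400

-5.14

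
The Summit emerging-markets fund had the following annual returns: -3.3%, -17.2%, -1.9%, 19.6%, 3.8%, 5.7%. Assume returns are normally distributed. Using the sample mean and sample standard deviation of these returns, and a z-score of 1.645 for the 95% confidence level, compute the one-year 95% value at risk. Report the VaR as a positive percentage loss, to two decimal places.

18.81

r̄ = (-3.3 − 17.2 − 1.9 + 19.6 + 3.8 + 5.7) / 6 = 6.70 / 6 = 1.1167%
Σ(r − r̄)² = (-3.3 − 1.1167)² + (-17.2 − 1.1167)² + … = 733.9483
σ = √[733.9483 / 5] = 12.1157%
VaR = −(r̄ − z·σ) = −(1.1167 − 1.645 × 12.1157) = −(-18.8136) = 18.8136%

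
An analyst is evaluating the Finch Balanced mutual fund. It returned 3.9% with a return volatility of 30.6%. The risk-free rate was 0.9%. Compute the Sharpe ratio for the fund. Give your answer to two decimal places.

Sharpe = (Rp − Rf) / σp = (3.9% − 0.9%) / 30.6% = 3.00% / 30.6% = 0.0980

0.10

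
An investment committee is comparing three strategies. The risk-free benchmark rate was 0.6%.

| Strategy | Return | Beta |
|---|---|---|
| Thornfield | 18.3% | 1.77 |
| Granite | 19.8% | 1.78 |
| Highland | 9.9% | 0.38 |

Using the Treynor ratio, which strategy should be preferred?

Highland

Thornfield: Treynor = (18.3% − 0.6%) / 1.77 = 10.000
Granite: Treynor = (19.8% − 0.6%) / 1.78 = 10.787
Highland: Treynor = (9.9% − 0.6%) / 0.38 = 24.474
Highest: Highland (24.474).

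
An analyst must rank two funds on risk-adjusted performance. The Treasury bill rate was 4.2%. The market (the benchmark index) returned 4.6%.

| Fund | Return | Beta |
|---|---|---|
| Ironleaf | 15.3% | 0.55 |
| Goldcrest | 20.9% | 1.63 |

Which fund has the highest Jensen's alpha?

Ironleaf: α = 15.3% − [4.2% + 0.55 × (4.6% − 4.2%)] = 10.880
Goldcrest: α = 20.9% − [4.2% + 1.63 × (4.6% − 4.2%)] = 16.048
Highest: Goldcrest (16.048).

Goldcrest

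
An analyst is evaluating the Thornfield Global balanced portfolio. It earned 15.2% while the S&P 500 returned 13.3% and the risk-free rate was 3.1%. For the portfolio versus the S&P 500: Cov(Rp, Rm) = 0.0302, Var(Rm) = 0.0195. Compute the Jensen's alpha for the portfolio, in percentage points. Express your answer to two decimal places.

-3.70

β = Cov / Var = 0.0302 / 0.0195 = 1.5487
E[R] = Rf + β(Rm − Rf) = 3.1% + 1.5487 × (13.3% − 3.1%) = 18.8967%
α = Rp − E[R] = 15.2% − 18.8967% = -3.6967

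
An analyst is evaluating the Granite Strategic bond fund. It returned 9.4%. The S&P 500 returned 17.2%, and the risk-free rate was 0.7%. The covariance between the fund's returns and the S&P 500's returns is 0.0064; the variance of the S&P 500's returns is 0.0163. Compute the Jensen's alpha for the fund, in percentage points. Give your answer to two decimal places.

β = Cov / Var = 0.0064 / 0.0163 = 0.3926
E[R] = Rf + β(Rm − Rf) = 0.7% + 0.3926 × (17.2% − 0.7%) = 7.1779%
α = Rp − E[R] = 9.4% − 7.1779% = 2.2221

2.22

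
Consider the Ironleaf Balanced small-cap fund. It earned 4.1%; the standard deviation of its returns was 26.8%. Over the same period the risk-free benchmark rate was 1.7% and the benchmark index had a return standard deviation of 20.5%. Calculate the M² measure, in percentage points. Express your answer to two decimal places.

3.54

Sharpe = (Rp − Rf) / σp = (4.1% − 1.7%) / 26.8% = 0.0896
M² = Rf + Sharpe × σm = 1.7% + 0.0896 × 20.5% = 3.5368%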